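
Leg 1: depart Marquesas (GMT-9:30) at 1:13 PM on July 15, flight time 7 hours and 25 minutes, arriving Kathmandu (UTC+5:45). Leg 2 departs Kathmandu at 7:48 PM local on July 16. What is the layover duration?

7 hours 55 minutes

Convert departure to UTC: 1:13 PM + 9:30 = 10:43 PM UTC on Jul 15.
Add 7 hours 25 minutes flight time → 6:08 AM UTC (Jul 16).
Kathmandu is UTC+5:45, so local arrival = 6:08 AM + 5:45 = 11:53 AM on Jul 16.
Layover = 7:48 PM − 11:53 AM = 7 hours 55 minutes.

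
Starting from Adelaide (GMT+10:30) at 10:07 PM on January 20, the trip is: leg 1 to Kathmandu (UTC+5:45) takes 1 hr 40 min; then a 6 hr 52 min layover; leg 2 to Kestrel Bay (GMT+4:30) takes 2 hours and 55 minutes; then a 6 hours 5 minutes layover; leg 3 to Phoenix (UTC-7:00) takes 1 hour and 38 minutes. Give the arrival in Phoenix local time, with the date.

Convert departure to UTC: 10:07 PM − 10:30 = 11:37 AM UTC on Jan 20.
Add 1 hour 40 minutes leg 1 → 1:17 PM UTC.
Add 6 hours and 52 minutes layover in Kathmandu → 8:09 PM UTC.
Add 2 hours and 55 minutes leg 2 → 11:04 PM UTC.
Add 6 hours and 5 minutes layover in Kestrel Bay → 5:09 AM UTC (Jan 21).
Add 1 hour 38 minutes leg 3 → 6:47 AM UTC.
Phoenix is UTC−7:00, so local arrival = 6:47 AM − 7:00 = 11:47 PM on Jan 20.

11:47 PM on Jan 20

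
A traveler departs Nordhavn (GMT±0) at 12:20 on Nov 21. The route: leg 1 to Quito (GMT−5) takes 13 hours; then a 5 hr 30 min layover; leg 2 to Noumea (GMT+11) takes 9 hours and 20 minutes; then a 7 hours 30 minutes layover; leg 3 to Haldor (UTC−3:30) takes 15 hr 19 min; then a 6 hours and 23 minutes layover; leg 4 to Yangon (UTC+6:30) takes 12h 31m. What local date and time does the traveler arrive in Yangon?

16:23 on November 24

Nordhavn is at UTC+0, so departure is already 12:20 UTC on Nov 21.
Add 13 hours leg 1 → 01:20 UTC (Nov 22).
Add 5 hours and 30 minutes layover in Quito → 06:50 UTC.
Add 9 hours and 20 minutes leg 2 → 16:10 UTC.
Add 7 hours 30 minutes layover in Noumea → 23:40 UTC.
Add 15 hours 19 minutes leg 3 → 14:59 UTC (Nov 23).
Add 6 hours and 23 minutes layover in Haldor → 21:22 UTC.
Add 12 hours 31 minutes leg 4 → 09:53 UTC (Nov 24).
Yangon is UTC+6:30, so local arrival = 09:53 + 6:30 = 16:23 on Nov 24.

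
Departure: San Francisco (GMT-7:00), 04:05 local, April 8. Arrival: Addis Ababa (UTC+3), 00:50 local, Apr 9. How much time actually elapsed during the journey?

10 hours 45 minutes

Addis Ababa is 10:00 ahead of San Francisco.
Clock-face elapsed time (ignoring zones) is 20 hours 45 minutes.
Actual elapsed = 20 hours 45 minutes − 10:00 = 10 hours 45 minutes.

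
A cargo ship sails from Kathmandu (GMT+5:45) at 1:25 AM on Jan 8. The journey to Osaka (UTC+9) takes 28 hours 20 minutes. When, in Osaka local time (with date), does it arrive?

Convert departure to UTC: 1:25 AM − 5:45 = 7:40 PM UTC on Jan 7.
Add 28 hours 20 minutes travel time → 12:00 AM UTC (Jan 9).
Osaka is UTC+9:00, so local arrival = 12:00 AM + 9:00 = 9:00 AM on Jan 9.

9:00 AM on January 9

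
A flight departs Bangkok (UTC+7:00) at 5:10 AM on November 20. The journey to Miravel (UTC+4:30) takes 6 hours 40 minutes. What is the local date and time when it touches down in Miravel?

Convert departure to UTC: 5:10 AM − 7:00 = 10:10 PM UTC on Nov 19.
Add 6 hours and 40 minutes travel time → 4:50 AM UTC (Nov 20).
Miravel is UTC+4:30, so local arrival = 4:50 AM + 4:30 = 9:20 AM on Nov 20.

9:20 AM on November 20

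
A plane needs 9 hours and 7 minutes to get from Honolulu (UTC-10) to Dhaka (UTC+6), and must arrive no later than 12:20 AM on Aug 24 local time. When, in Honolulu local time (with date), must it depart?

11:13 PM on August 22

Target arrival in UTC: 12:20 AM − 6:00 = 6:20 PM on Aug 23.
Subtract 9 hours 7 minutes → departure 9:13 AM UTC on Aug 23.
Honolulu is UTC−10:00: 9:13 AM − 10:00 = 11:13 PM on Aug 22.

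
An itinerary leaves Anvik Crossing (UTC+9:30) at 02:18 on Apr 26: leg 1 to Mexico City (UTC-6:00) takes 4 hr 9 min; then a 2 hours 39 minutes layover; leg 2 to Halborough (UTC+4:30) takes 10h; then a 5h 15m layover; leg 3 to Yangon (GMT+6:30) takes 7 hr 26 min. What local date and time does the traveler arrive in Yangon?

04:47 on Apr 27

Convert departure to UTC: 02:18 − 9:30 = 16:48 UTC on Apr 25.
Add 4 hours 9 minutes leg 1 → 20:57 UTC.
Add 2 hours 39 minutes layover in Mexico City → 23:36 UTC.
Add 10 hours leg 2 → 09:36 UTC (Apr 26).
Add 5 hours and 15 minutes layover in Halborough → 14:51 UTC.
Add 7 hours 26 minutes leg 3 → 22:17 UTC.
Yangon is UTC+6:30, so local arrival = 22:17 + 6:30 = 04:47 on Apr 27.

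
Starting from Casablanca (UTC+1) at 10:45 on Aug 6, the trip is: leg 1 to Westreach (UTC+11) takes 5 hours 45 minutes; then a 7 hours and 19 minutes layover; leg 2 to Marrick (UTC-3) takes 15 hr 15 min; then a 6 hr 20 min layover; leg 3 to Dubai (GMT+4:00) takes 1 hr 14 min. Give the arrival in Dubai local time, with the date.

01:38 on August 8

Convert departure to UTC: 10:45 − 1:00 = 09:45 UTC on Aug 6.
Add 5 hours 45 minutes leg 1 → 15:30 UTC.
Add 7 hours 19 minutes layover in Westreach → 22:49 UTC.
Add 15 hours 15 minutes leg 2 → 14:04 UTC (Aug 7).
Add 6 hours and 20 minutes layover in Marrick → 20:24 UTC.
Add 1 hour and 14 minutes leg 3 → 21:38 UTC.
Dubai is UTC+4:00, so local arrival = 21:38 + 4:00 = 01:38 on Aug 8.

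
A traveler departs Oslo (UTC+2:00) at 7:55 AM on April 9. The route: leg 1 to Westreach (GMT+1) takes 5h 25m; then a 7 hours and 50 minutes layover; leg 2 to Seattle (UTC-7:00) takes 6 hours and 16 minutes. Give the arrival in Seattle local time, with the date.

6:26 PM on Apr 9

Convert departure to UTC: 7:55 AM − 2:00 = 5:55 AM UTC on Apr 9.
Add 5 hours and 25 minutes leg 1 → 11:20 AM UTC.
Add 7 hours 50 minutes layover in Westreach → 7:10 PM UTC.
Add 6 hours and 16 minutes leg 2 → 1:26 AM UTC (Apr 10).
Seattle is UTC−7:00, so local arrival = 1:26 AM − 7:00 = 6:26 PM on Apr 9.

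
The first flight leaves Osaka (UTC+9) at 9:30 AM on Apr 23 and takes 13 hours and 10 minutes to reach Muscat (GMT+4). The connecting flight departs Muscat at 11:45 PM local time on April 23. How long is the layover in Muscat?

Convert departure to UTC: 9:30 AM − 9:00 = 12:30 AM UTC on Apr 23.
Add 13 hours 10 minutes flight time → 1:40 PM UTC.
Muscat is UTC+4:00, so local arrival = 1:40 PM + 4:00 = 5:40 PM on Apr 23.
Layover = 11:45 PM − 5:40 PM = 6 hours 5 minutes.

6 hours 5 minutes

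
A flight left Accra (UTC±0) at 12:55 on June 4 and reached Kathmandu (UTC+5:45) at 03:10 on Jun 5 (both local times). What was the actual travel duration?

Kathmandu is 5:45 ahead of Accra.
Clock-face elapsed time (ignoring zones) is 14 hours 15 minutes.
Actual elapsed = 14 hours 15 minutes − 5:45 = 8 hours 30 minutes.

8 hours 30 minutes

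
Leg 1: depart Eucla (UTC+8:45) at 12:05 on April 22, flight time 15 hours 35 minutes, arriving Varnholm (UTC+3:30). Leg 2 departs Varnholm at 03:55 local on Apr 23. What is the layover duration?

Convert departure to UTC: 12:05 − 8:45 = 03:20 UTC on Apr 22.
Add 15 hours 35 minutes flight time → 18:55 UTC.
Varnholm is UTC+3:30, so local arrival = 18:55 + 3:30 = 22:25 on Apr 22.
Layover = 03:55 − 22:25 (+1 day) = 5 hours 30 minutes.

5 hours 30 minutes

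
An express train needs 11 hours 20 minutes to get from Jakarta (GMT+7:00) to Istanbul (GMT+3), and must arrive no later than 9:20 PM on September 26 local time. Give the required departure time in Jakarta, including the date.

2:00 PM on Sep 26

Target arrival in UTC: 9:20 PM − 3:00 = 6:20 PM on Sep 26.
Subtract 11 hours and 20 minutes → departure 7:00 AM UTC on Sep 26.
Jakarta is UTC+7:00: 7:00 AM + 7:00 = 2:00 PM on Sep 26.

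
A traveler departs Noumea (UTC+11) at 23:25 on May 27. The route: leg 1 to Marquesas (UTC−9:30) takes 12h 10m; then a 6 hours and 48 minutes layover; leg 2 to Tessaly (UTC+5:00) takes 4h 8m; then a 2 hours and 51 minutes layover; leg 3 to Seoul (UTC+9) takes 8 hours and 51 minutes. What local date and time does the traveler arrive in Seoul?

Convert departure to UTC: 23:25 − 11:00 = 12:25 UTC on May 27.
Add 12 hours 10 minutes leg 1 → 00:35 UTC (May 28).
Add 6 hours 48 minutes layover in Marquesas → 07:23 UTC.
Add 4 hours 8 minutes leg 2 → 11:31 UTC.
Add 2 hours and 51 minutes layover in Tessaly → 14:22 UTC.
Add 8 hours 51 minutes leg 3 → 23:13 UTC.
Seoul is UTC+9:00, so local arrival = 23:13 + 9:00 = 08:13 on May 29.

08:13 on May 29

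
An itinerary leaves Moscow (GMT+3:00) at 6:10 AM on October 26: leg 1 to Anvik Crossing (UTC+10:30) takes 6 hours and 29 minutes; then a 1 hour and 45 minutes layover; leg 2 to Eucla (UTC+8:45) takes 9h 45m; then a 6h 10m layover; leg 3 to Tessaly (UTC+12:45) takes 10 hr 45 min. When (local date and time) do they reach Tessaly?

2:49 AM on October 28

Convert departure to UTC: 6:10 AM − 3:00 = 3:10 AM UTC on Oct 26.
Add 6 hours and 29 minutes leg 1 → 9:39 AM UTC.
Add 1 hour 45 minutes layover in Anvik Crossing → 11:24 AM UTC.
Add 9 hours and 45 minutes leg 2 → 9:09 PM UTC.
Add 6 hours and 10 minutes layover in Eucla → 3:19 AM UTC (Oct 27).
Add 10 hours and 45 minutes leg 3 → 2:04 PM UTC.
Tessaly is UTC+12:45, so local arrival = 2:04 PM + 12:45 = 2:49 AM on Oct 28.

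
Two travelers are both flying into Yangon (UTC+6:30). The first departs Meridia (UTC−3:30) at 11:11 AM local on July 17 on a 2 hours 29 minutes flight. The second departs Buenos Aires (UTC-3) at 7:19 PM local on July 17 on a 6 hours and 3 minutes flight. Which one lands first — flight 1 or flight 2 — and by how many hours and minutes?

the first, by 11 hours 12 minutes

Flight 1 in UTC: 11:11 AM + 3:30 = 2:41 PM on Jul 17.
+2 hours 29 minutes → arrive 5:10 PM UTC on Jul 17.
Flight 2 in UTC: 7:19 PM + 3:00 = 10:19 PM on Jul 17.
+6 hours 3 minutes → arrive 4:22 AM UTC on Jul 18.
Flight 1 lands earlier by 11 hours 12 minutes.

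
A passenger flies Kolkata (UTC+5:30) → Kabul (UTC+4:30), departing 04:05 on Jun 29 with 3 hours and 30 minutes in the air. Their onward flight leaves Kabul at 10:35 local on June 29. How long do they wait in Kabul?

4 hours

Convert departure to UTC: 04:05 − 5:30 = 22:35 UTC on Jun 28.
Add 3 hours 30 minutes flight time → 02:05 UTC (Jun 29).
Kabul is UTC+4:30, so local arrival = 02:05 + 4:30 = 06:35 on Jun 29.
Layover = 10:35 − 06:35 = 4 hours.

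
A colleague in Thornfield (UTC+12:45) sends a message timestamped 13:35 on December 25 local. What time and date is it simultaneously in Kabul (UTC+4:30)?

In UTC: 13:35 − 12:45 = 00:50 on Dec 25.
Kabul is UTC+4:30: 00:50 + 4:30 = 05:20 on Dec 25.

05:20 on December 25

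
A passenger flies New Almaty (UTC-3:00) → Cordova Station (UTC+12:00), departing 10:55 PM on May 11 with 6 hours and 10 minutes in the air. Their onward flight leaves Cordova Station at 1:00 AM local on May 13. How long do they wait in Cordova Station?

4 hours 55 minutes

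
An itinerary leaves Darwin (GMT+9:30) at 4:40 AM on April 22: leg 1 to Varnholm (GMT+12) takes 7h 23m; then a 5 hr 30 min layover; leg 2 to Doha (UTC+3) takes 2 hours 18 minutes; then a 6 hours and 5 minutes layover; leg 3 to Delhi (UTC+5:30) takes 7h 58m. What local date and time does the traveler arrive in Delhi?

Convert departure to UTC: 4:40 AM − 9:30 = 7:10 PM UTC on Apr 21.
Add 7 hours and 23 minutes leg 1 → 2:33 AM UTC (Apr 22).
Add 5 hours 30 minutes layover in Varnholm → 8:03 AM UTC.
Add 2 hours and 18 minutes leg 2 → 10:21 AM UTC.
Add 6 hours and 5 minutes layover in Doha → 4:26 PM UTC.
Add 7 hours 58 minutes leg 3 → 12:24 AM UTC (Apr 23).
Delhi is UTC+5:30, so local arrival = 12:24 AM + 5:30 = 5:54 AM on Apr 23.

5:54 AM on April 23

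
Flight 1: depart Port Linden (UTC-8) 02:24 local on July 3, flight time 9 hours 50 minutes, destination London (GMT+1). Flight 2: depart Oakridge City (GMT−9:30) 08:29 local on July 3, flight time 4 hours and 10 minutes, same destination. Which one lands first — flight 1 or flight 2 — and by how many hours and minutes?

the first, by 1 hour 55 minutes

Flight 1 in UTC: 02:24 + 8:00 = 10:24 on Jul 3.
+9 hours 50 minutes → arrive 20:14 UTC on Jul 3.
Flight 2 in UTC: 08:29 + 9:30 = 17:59 on Jul 3.
+4 hours 10 minutes → arrive 22:09 UTC on Jul 3.
Flight 1 lands earlier by 1 hour 55 minutes.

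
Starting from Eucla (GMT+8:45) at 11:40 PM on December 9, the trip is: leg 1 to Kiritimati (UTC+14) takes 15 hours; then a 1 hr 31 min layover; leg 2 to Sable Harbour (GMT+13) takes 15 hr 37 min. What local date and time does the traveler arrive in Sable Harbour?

Convert departure to UTC: 11:40 PM − 8:45 = 2:55 PM UTC on Dec 9.
Add 15 hours leg 1 → 5:55 AM UTC (Dec 10).
Add 1 hour and 31 minutes layover in Kiritimati → 7:26 AM UTC.
Add 15 hours and 37 minutes leg 2 → 11:03 PM UTC.
Sable Harbour is UTC+13:00, so local arrival = 11:03 PM + 13:00 = 12:03 PM on Dec 11.

12:03 PM on Dec 11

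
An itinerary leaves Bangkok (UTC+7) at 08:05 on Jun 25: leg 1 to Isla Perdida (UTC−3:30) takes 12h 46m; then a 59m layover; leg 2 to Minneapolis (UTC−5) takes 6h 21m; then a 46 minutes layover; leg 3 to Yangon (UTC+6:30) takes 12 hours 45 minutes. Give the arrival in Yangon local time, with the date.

17:12 on Jun 26

Convert departure to UTC: 08:05 − 7:00 = 01:05 UTC on Jun 25.
Add 12 hours and 46 minutes leg 1 → 13:51 UTC.
Add 59 minutes layover in Isla Perdida → 14:50 UTC.
Add 6 hours 21 minutes leg 2 → 21:11 UTC.
Add 46 minutes layover in Minneapolis → 21:57 UTC.
Add 12 hours 45 minutes leg 3 → 10:42 UTC (Jun 26).
Yangon is UTC+6:30, so local arrival = 10:42 + 6:30 = 17:12 on Jun 26.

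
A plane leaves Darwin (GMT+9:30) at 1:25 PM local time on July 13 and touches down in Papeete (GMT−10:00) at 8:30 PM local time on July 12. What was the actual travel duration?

Departure in UTC: 1:25 PM − 9:30 = 3:55 AM on Jul 13.
Arrival in UTC: 8:30 PM + 10:00 = 6:30 AM on Jul 13.
Elapsed = 6:30 AM − 3:55 AM = 2 hours 35 minutes.

2 hours 35 minutes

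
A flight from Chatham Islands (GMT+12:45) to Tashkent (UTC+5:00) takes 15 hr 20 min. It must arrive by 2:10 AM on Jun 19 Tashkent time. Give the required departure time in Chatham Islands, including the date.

6:35 PM on June 18

Target arrival in UTC: 2:10 AM − 5:00 = 9:10 PM on Jun 18.
Subtract 15 hours 20 minutes → departure 5:50 AM UTC on Jun 18.
Chatham Islands is UTC+12:45: 5:50 AM + 12:45 = 6:35 PM on Jun 18.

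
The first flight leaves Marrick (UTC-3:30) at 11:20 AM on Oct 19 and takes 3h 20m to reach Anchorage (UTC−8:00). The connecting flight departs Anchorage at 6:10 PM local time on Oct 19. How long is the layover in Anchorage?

8 hours

Convert departure to UTC: 11:20 AM + 3:30 = 2:50 PM UTC on Oct 19.
Add 3 hours and 20 minutes flight time → 6:10 PM UTC.
Anchorage is UTC−8:00, so local arrival = 6:10 PM − 8:00 = 10:10 AM on Oct 19.
Layover = 6:10 PM − 10:10 AM = 8 hours.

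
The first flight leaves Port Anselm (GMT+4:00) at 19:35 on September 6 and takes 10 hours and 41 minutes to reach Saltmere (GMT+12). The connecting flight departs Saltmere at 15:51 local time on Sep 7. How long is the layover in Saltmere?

1 hour 35 minutes

Convert departure to UTC: 19:35 − 4:00 = 15:35 UTC on Sep 6.
Add 10 hours 41 minutes flight time → 02:16 UTC (Sep 7).
Saltmere is UTC+12:00, so local arrival = 02:16 + 12:00 = 14:16 on Sep 7.
Layover = 15:51 − 14:16 = 1 hour 35 minutes.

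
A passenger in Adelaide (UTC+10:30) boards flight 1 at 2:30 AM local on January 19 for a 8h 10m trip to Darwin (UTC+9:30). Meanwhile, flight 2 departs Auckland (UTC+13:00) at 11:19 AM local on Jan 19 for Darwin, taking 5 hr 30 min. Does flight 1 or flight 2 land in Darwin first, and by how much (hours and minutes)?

the first, by 3 hours 39 minutes

Flight 1 in UTC: 2:30 AM − 10:30 = 4:00 PM on Jan 18.
+8 hours and 10 minutes → arrive 12:10 AM UTC on Jan 19.
Flight 2 in UTC: 11:19 AM − 13:00 = 10:19 PM on Jan 18.
+5 hours and 30 minutes → arrive 3:49 AM UTC on Jan 19.
Flight 1 lands earlier by 3 hours 39 minutes.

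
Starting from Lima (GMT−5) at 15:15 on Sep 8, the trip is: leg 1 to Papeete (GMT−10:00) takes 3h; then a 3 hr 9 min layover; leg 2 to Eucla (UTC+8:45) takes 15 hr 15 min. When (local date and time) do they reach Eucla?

02:24 on September 10

Convert departure to UTC: 15:15 + 5:00 = 20:15 UTC on Sep 8.
Add 3 hours leg 1 → 23:15 UTC.
Add 3 hours and 9 minutes layover in Papeete → 02:24 UTC (Sep 9).
Add 15 hours 15 minutes leg 2 → 17:39 UTC.
Eucla is UTC+8:45, so local arrival = 17:39 + 8:45 = 02:24 on Sep 10.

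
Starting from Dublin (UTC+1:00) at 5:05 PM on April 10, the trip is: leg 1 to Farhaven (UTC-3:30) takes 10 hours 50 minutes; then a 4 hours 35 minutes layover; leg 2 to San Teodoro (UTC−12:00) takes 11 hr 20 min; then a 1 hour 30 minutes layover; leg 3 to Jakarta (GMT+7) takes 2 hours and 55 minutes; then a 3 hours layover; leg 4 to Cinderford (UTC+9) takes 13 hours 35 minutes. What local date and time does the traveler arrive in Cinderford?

12:50 AM on Apr 13

Convert departure to UTC: 5:05 PM − 1:00 = 4:05 PM UTC on Apr 10.
Add 10 hours and 50 minutes leg 1 → 2:55 AM UTC (Apr 11).
Add 4 hours 35 minutes layover in Farhaven → 7:30 AM UTC.
Add 11 hours 20 minutes leg 2 → 6:50 PM UTC.
Add 1 hour 30 minutes layover in San Teodoro → 8:20 PM UTC.
Add 2 hours 55 minutes leg 3 → 11:15 PM UTC.
Add 3 hours layover in Jakarta → 2:15 AM UTC (Apr 12).
Add 13 hours and 35 minutes leg 4 → 3:50 PM UTC.
Cinderford is UTC+9:00, so local arrival = 3:50 PM + 9:00 = 12:50 AM on Apr 13.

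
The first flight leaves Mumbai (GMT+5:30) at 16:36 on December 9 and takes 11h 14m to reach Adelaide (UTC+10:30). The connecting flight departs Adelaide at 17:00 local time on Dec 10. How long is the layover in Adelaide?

Convert departure to UTC: 16:36 − 5:30 = 11:06 UTC on Dec 9.
Add 11 hours 14 minutes flight time → 22:20 UTC.
Adelaide is UTC+10:30, so local arrival = 22:20 + 10:30 = 08:50 on Dec 10.
Layover = 17:00 − 08:50 = 8 hours 10 minutes.

8 hours 10 minutes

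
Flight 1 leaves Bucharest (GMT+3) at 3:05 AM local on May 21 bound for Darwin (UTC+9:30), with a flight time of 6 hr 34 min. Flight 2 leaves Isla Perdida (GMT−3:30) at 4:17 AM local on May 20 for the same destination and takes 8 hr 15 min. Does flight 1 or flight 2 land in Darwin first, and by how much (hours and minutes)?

the second, by 14 hours 37 minutes

Flight 1 in UTC: 3:05 AM − 3:00 = 12:05 AM on May 21.
+6 hours and 34 minutes → arrive 6:39 AM UTC on May 21.
Flight 2 in UTC: 4:17 AM + 3:30 = 7:47 AM on May 20.
+8 hours and 15 minutes → arrive 4:02 PM UTC on May 20.
Flight 2 lands earlier by 14 hours 37 minutes.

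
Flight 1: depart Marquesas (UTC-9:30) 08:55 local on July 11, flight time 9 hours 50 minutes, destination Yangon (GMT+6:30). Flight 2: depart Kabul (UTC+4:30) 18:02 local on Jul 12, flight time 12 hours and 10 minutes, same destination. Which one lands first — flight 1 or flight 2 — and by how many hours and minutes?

the first, by 21 hours 27 minutes

Flight 1 in UTC: 08:55 + 9:30 = 18:25 on Jul 11.
+9 hours and 50 minutes → arrive 04:15 UTC on Jul 12.
Flight 2 in UTC: 18:02 − 4:30 = 13:32 on Jul 12.
+12 hours 10 minutes → arrive 01:42 UTC on Jul 13.
Flight 1 lands earlier by 21 hours 27 minutes.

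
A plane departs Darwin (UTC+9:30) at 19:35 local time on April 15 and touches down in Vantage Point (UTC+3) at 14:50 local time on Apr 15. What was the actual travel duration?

1 hour 45 minutes

Departure in UTC: 19:35 − 9:30 = 10:05 on Apr 15.
Arrival in UTC: 14:50 − 3:00 = 11:50 on Apr 15.
Elapsed = 11:50 − 10:05 = 1 hour 45 minutes.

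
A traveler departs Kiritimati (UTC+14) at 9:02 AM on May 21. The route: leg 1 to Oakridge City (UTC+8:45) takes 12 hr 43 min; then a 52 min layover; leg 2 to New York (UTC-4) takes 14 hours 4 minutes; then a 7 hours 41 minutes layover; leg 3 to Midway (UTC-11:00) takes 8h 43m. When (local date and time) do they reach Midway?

Convert departure to UTC: 9:02 AM − 14:00 = 7:02 PM UTC on May 20.
Add 12 hours and 43 minutes leg 1 → 7:45 AM UTC (May 21).
Add 52 minutes layover in Oakridge City → 8:37 AM UTC.
Add 14 hours 4 minutes leg 2 → 10:41 PM UTC.
Add 7 hours and 41 minutes layover in New York → 6:22 AM UTC (May 22).
Add 8 hours and 43 minutes leg 3 → 3:05 PM UTC.
Midway is UTC−11:00, so local arrival = 3:05 PM − 11:00 = 4:05 AM on May 22.

4:05 AM on May 22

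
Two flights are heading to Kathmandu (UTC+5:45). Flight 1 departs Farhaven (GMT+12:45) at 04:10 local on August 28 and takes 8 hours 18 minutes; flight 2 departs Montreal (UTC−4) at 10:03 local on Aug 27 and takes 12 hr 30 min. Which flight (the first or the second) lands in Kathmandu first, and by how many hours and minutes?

the first, by 2 hours 50 minutes

Flight 1 in UTC: 04:10 − 12:45 = 15:25 on Aug 27.
+8 hours 18 minutes → arrive 23:43 UTC on Aug 27.
Flight 2 in UTC: 10:03 + 4:00 = 14:03 on Aug 27.
+12 hours 30 minutes → arrive 02:33 UTC on Aug 28.
Flight 1 lands earlier by 2 hours 50 minutes.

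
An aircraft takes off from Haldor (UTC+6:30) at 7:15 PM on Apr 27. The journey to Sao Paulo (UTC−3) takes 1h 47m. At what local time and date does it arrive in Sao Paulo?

11:32 AM on April 27

Sao Paulo is 9:30 behind Haldor.
After 1 hour and 47 minutes it is 9:02 PM in Haldor.
Shift by the zone difference: 9:02 PM − 9:30 = 11:32 AM on Apr 27 in Sao Paulo.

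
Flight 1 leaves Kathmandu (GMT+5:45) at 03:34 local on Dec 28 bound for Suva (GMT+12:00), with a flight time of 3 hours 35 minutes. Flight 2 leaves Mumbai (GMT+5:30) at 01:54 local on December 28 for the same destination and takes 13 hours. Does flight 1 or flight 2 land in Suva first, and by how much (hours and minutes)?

the first, by 8 hours

Flight 1 in UTC: 03:34 − 5:45 = 21:49 on Dec 27.
+3 hours 35 minutes → arrive 01:24 UTC on Dec 28.
Flight 2 in UTC: 01:54 − 5:30 = 20:24 on Dec 27.
+13 hours → arrive 09:24 UTC on Dec 28.
Flight 1 lands earlier by 8 hours.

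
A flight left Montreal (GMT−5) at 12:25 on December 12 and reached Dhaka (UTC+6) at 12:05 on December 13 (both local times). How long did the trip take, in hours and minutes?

Dhaka is 11:00 ahead of Montreal.
Clock-face elapsed time (ignoring zones) is 23 hours 40 minutes.
Actual elapsed = 23 hours 40 minutes − 11:00 = 12 hours 40 minutes.

12 hours 40 minutes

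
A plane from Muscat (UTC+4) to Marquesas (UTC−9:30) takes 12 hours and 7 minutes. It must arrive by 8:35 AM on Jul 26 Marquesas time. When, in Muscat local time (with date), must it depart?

9:58 AM on Jul 26

Target arrival in UTC: 8:35 AM + 9:30 = 6:05 PM on Jul 26.
Subtract 12 hours and 7 minutes → departure 5:58 AM UTC on Jul 26.
Muscat is UTC+4:00: 5:58 AM + 4:00 = 9:58 AM on Jul 26.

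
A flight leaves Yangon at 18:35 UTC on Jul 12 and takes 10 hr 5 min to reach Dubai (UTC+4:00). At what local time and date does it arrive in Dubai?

08:40 on July 13

Departure is given in UTC: 18:35 on Jul 12.
Add 10 hours 5 minutes → 04:40 UTC (Jul 13).
Dubai is UTC+4:00: 04:40 + 4:00 = 08:40 on Jul 13.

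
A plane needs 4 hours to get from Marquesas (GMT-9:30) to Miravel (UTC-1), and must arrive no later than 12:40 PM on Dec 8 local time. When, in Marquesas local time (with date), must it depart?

Target arrival in UTC: 12:40 PM + 1:00 = 1:40 PM on Dec 8.
Subtract 4 hours → departure 9:40 AM UTC on Dec 8.
Marquesas is UTC−9:30: 9:40 AM − 9:30 = 12:10 AM on Dec 8.

12:10 AM on December 8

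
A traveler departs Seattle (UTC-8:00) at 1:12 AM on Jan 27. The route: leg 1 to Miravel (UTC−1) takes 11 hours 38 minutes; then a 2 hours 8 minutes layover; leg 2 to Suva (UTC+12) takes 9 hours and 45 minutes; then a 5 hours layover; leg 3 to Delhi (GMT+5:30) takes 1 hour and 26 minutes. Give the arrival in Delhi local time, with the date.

8:39 PM on January 28

Convert departure to UTC: 1:12 AM + 8:00 = 9:12 AM UTC on Jan 27.
Add 11 hours 38 minutes leg 1 → 8:50 PM UTC.
Add 2 hours and 8 minutes layover in Miravel → 10:58 PM UTC.
Add 9 hours and 45 minutes leg 2 → 8:43 AM UTC (Jan 28).
Add 5 hours layover in Suva → 1:43 PM UTC.
Add 1 hour 26 minutes leg 3 → 3:09 PM UTC.
Delhi is UTC+5:30, so local arrival = 3:09 PM + 5:30 = 8:39 PM on Jan 28.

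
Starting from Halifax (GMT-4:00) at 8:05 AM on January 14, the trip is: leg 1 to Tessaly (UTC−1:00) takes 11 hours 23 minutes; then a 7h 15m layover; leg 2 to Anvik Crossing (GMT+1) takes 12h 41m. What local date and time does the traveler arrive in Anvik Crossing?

8:24 PM on January 15

Convert departure to UTC: 8:05 AM + 4:00 = 12:05 PM UTC on Jan 14.
Add 11 hours 23 minutes leg 1 → 11:28 PM UTC.
Add 7 hours and 15 minutes layover in Tessaly → 6:43 AM UTC (Jan 15).
Add 12 hours and 41 minutes leg 2 → 7:24 PM UTC.
Anvik Crossing is UTC+1:00, so local arrival = 7:24 PM + 1:00 = 8:24 PM on Jan 15.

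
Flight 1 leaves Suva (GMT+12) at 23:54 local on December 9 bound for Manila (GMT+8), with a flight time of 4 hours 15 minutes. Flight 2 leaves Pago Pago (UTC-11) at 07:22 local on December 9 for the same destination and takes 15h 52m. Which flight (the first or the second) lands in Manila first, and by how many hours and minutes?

the first, by 18 hours 5 minutes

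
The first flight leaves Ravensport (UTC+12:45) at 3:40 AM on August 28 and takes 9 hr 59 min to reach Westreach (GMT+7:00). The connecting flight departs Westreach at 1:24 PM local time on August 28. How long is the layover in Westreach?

5 hours 30 minutes

Convert departure to UTC: 3:40 AM − 12:45 = 2:55 PM UTC on Aug 27.
Add 9 hours 59 minutes flight time → 12:54 AM UTC (Aug 28).
Westreach is UTC+7:00, so local arrival = 12:54 AM + 7:00 = 7:54 AM on Aug 28.
Layover = 1:24 PM − 7:54 AM = 5 hours 30 minutes.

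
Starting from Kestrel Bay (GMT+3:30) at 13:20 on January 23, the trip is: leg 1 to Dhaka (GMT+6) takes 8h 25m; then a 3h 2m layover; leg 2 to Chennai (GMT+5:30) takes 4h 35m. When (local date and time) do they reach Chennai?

07:22 on Jan 24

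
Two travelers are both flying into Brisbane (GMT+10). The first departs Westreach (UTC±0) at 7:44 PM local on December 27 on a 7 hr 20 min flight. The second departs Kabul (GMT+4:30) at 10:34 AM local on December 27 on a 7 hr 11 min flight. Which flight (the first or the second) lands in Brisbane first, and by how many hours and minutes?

Flight 1 departs at 7:44 PM UTC (Dec 27).
+7 hours and 20 minutes → arrive 3:04 AM UTC on Dec 28.
Flight 2 in UTC: 10:34 AM − 4:30 = 6:04 AM on Dec 27.
+7 hours 11 minutes → arrive 1:15 PM UTC on Dec 27.
Flight 2 lands earlier by 13 hours 49 minutes.

the second, by 13 hours 49 minutes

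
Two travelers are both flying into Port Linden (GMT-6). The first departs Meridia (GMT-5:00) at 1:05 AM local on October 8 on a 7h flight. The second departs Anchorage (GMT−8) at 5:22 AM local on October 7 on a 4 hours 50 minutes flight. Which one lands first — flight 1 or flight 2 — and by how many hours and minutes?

the second, by 18 hours 53 minutes

Flight 1 in UTC: 1:05 AM + 5:00 = 6:05 AM on Oct 8.
+7 hours → arrive 1:05 PM UTC on Oct 8.
Flight 2 in UTC: 5:22 AM + 8:00 = 1:22 PM on Oct 7.
+4 hours 50 minutes → arrive 6:12 PM UTC on Oct 7.
Flight 2 lands earlier by 18 hours 53 minutes.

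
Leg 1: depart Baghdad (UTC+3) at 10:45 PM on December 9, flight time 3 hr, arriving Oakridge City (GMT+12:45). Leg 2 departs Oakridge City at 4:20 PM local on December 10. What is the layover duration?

4 hours 50 minutes

Convert departure to UTC: 10:45 PM − 3:00 = 7:45 PM UTC on Dec 9.
Add 3 hours flight time → 10:45 PM UTC.
Oakridge City is UTC+12:45, so local arrival = 10:45 PM + 12:45 = 11:30 AM on Dec 10.
Layover = 4:20 PM − 11:30 AM = 4 hours 50 minutes.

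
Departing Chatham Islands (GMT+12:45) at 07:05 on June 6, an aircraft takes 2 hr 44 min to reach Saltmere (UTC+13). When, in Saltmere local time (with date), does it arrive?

Convert departure to UTC: 07:05 − 12:45 = 18:20 UTC on Jun 5.
Add 2 hours 44 minutes travel time → 21:04 UTC.
Saltmere is UTC+13:00, so local arrival = 21:04 + 13:00 = 10:04 on Jun 6.

10:04 on June 6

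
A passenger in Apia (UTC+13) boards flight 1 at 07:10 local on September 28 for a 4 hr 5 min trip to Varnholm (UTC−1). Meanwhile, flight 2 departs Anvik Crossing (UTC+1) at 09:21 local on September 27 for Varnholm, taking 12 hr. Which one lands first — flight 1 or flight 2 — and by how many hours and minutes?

the second, by 1 hour 54 minutes

Flight 1 in UTC: 07:10 − 13:00 = 18:10 on Sep 27.
+4 hours 5 minutes → arrive 22:15 UTC on Sep 27.
Flight 2 in UTC: 09:21 − 1:00 = 08:21 on Sep 27.
+12 hours → arrive 20:21 UTC on Sep 27.
Flight 2 lands earlier by 1 hour 54 minutes.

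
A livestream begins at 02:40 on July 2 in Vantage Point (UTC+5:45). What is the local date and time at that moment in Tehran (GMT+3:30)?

In UTC: 02:40 − 5:45 = 20:55 on Jul 1.
Tehran is UTC+3:30: 20:55 + 3:30 = 00:25 on Jul 2.

00:25 on Jul 2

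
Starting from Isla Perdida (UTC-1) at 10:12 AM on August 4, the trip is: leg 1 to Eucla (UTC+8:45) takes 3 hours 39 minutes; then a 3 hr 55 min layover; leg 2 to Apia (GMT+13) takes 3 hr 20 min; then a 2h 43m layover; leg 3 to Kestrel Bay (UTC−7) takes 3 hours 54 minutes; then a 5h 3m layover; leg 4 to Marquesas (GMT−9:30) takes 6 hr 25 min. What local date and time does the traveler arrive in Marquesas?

Convert departure to UTC: 10:12 AM + 1:00 = 11:12 AM UTC on Aug 4.
Add 3 hours 39 minutes leg 1 → 2:51 PM UTC.
Add 3 hours 55 minutes layover in Eucla → 6:46 PM UTC.
Add 3 hours 20 minutes leg 2 → 10:06 PM UTC.
Add 2 hours 43 minutes layover in Apia → 12:49 AM UTC (Aug 5).
Add 3 hours and 54 minutes leg 3 → 4:43 AM UTC.
Add 5 hours 3 minutes layover in Kestrel Bay → 9:46 AM UTC.
Add 6 hours and 25 minutes leg 4 → 4:11 PM UTC.
Marquesas is UTC−9:30, so local arrival = 4:11 PM − 9:30 = 6:41 AM on Aug 5.

6:41 AM on August 5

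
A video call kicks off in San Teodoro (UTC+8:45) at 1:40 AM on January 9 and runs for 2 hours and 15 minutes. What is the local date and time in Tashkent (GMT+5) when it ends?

Convert start to UTC: 1:40 AM − 8:45 = 4:55 PM UTC on Jan 8.
Add 2 hours and 15 minutes duration → 7:10 PM UTC.
Tashkent is UTC+5:00, so local end time = 7:10 PM + 5:00 = 12:10 AM on Jan 9.

12:10 AM on January 9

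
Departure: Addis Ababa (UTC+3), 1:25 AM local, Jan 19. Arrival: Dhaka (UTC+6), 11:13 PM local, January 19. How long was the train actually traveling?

Departure in UTC: 1:25 AM − 3:00 = 10:25 PM on Jan 18.
Arrival in UTC: 11:13 PM − 6:00 = 5:13 PM on Jan 19.
Elapsed = 5:13 PM − 10:25 PM (+1 day) = 18 hours 48 minutes.

18 hours 48 minutes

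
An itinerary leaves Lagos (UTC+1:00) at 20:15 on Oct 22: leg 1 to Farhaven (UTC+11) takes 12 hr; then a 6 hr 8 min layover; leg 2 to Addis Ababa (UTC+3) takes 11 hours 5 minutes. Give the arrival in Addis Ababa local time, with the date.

03:28 on October 24

Convert departure to UTC: 20:15 − 1:00 = 19:15 UTC on Oct 22.
Add 12 hours leg 1 → 07:15 UTC (Oct 23).
Add 6 hours 8 minutes layover in Farhaven → 13:23 UTC.
Add 11 hours 5 minutes leg 2 → 00:28 UTC (Oct 24).
Addis Ababa is UTC+3:00, so local arrival = 00:28 + 3:00 = 03:28 on Oct 24.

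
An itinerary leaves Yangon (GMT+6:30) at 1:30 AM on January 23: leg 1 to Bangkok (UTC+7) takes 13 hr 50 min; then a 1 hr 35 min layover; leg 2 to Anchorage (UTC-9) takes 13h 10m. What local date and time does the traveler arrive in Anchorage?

Convert departure to UTC: 1:30 AM − 6:30 = 7:00 PM UTC on Jan 22.
Add 13 hours and 50 minutes leg 1 → 8:50 AM UTC (Jan 23).
Add 1 hour 35 minutes layover in Bangkok → 10:25 AM UTC.
Add 13 hours and 10 minutes leg 2 → 11:35 PM UTC.
Anchorage is UTC−9:00, so local arrival = 11:35 PM − 9:00 = 2:35 PM on Jan 23.

2:35 PM on Jan 23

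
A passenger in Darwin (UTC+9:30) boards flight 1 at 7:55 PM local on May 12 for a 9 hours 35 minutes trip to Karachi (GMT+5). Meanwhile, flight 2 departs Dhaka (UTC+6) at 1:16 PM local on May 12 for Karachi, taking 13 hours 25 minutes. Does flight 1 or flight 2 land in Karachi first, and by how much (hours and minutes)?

the first, by 41 minutes

Flight 1 in UTC: 7:55 PM − 9:30 = 10:25 AM on May 12.
+9 hours 35 minutes → arrive 8:00 PM UTC on May 12.
Flight 2 in UTC: 1:16 PM − 6:00 = 7:16 AM on May 12.
+13 hours 25 minutes → arrive 8:41 PM UTC on May 12.
Flight 1 lands earlier by 41 minutes.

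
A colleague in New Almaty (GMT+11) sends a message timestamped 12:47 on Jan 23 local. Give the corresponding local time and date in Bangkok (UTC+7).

Bangkok is 4:00 behind New Almaty.
Shift by the zone difference: 12:47 − 4:00 = 08:47 on Jan 23 in Bangkok.

08:47 on Jan 23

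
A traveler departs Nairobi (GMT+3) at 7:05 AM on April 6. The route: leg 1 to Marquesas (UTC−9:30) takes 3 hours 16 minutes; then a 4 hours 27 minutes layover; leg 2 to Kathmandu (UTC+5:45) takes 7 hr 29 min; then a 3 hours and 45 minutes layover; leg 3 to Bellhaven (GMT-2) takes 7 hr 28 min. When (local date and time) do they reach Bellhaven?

4:30 AM on April 7

Convert departure to UTC: 7:05 AM − 3:00 = 4:05 AM UTC on Apr 6.
Add 3 hours 16 minutes leg 1 → 7:21 AM UTC.
Add 4 hours and 27 minutes layover in Marquesas → 11:48 AM UTC.
Add 7 hours 29 minutes leg 2 → 7:17 PM UTC.
Add 3 hours 45 minutes layover in Kathmandu → 11:02 PM UTC.
Add 7 hours 28 minutes leg 3 → 6:30 AM UTC (Apr 7).
Bellhaven is UTC−2:00, so local arrival = 6:30 AM − 2:00 = 4:30 AM on Apr 7.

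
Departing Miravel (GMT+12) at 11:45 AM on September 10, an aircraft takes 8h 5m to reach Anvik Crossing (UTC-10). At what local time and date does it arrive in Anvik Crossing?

9:50 PM on Sep 9

Anvik Crossing is 22:00 behind Miravel.
After 8 hours and 5 minutes it is 7:50 PM in Miravel.
Shift by the zone difference: 7:50 PM − 22:00 = 9:50 PM on Sep 9 in Anvik Crossing.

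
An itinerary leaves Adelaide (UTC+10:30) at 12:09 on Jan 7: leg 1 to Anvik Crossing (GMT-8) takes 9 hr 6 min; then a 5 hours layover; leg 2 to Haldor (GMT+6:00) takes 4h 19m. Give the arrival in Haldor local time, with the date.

Convert departure to UTC: 12:09 − 10:30 = 01:39 UTC on Jan 7.
Add 9 hours and 6 minutes leg 1 → 10:45 UTC.
Add 5 hours layover in Anvik Crossing → 15:45 UTC.
Add 4 hours 19 minutes leg 2 → 20:04 UTC.
Haldor is UTC+6:00, so local arrival = 20:04 + 6:00 = 02:04 on Jan 8.

02:04 on January 8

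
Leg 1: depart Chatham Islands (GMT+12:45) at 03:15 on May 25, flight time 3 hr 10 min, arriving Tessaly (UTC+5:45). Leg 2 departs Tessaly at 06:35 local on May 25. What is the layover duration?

Convert departure to UTC: 03:15 − 12:45 = 14:30 UTC on May 24.
Add 3 hours and 10 minutes flight time → 17:40 UTC.
Tessaly is UTC+5:45, so local arrival = 17:40 + 5:45 = 23:25 on May 24.
Layover = 06:35 − 23:25 (+1 day) = 7 hours 10 minutes.

7 hours 10 minutes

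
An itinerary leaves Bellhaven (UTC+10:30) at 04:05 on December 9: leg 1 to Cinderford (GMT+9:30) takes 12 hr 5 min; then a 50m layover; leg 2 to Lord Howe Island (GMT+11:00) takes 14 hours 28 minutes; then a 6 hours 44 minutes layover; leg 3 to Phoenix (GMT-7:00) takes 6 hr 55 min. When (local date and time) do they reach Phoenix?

Convert departure to UTC: 04:05 − 10:30 = 17:35 UTC on Dec 8.
Add 12 hours and 5 minutes leg 1 → 05:40 UTC (Dec 9).
Add 50 minutes layover in Cinderford → 06:30 UTC.
Add 14 hours and 28 minutes leg 2 → 20:58 UTC.
Add 6 hours and 44 minutes layover in Lord Howe Island → 03:42 UTC (Dec 10).
Add 6 hours 55 minutes leg 3 → 10:37 UTC.
Phoenix is UTC−7:00, so local arrival = 10:37 − 7:00 = 03:37 on Dec 10.

03:37 on Dec 10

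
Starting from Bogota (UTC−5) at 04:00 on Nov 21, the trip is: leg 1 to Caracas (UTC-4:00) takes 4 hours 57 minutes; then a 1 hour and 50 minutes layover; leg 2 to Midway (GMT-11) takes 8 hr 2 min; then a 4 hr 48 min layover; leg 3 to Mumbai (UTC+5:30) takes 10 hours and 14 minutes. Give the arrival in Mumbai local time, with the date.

20:21 on Nov 22

Convert departure to UTC: 04:00 + 5:00 = 09:00 UTC on Nov 21.
Add 4 hours 57 minutes leg 1 → 13:57 UTC.
Add 1 hour and 50 minutes layover in Caracas → 15:47 UTC.
Add 8 hours and 2 minutes leg 2 → 23:49 UTC.
Add 4 hours and 48 minutes layover in Midway → 04:37 UTC (Nov 22).
Add 10 hours and 14 minutes leg 3 → 14:51 UTC.
Mumbai is UTC+5:30, so local arrival = 14:51 + 5:30 = 20:21 on Nov 22.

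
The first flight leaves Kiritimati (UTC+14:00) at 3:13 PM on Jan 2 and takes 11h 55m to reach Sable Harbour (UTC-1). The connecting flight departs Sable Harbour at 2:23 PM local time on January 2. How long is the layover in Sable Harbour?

Convert departure to UTC: 3:13 PM − 14:00 = 1:13 AM UTC on Jan 2.
Add 11 hours 55 minutes flight time → 1:08 PM UTC.
Sable Harbour is UTC−1:00, so local arrival = 1:08 PM − 1:00 = 12:08 PM on Jan 2.
Layover = 2:23 PM − 12:08 PM = 2 hours 15 minutes.

2 hours 15 minutes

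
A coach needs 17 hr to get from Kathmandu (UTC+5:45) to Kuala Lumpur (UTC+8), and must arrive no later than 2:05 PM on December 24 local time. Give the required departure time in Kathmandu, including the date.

Target arrival in UTC: 2:05 PM − 8:00 = 6:05 AM on Dec 24.
Subtract 17 hours → departure 1:05 PM UTC on Dec 23.
Kathmandu is UTC+5:45: 1:05 PM + 5:45 = 6:50 PM on Dec 23.

6:50 PM on December 23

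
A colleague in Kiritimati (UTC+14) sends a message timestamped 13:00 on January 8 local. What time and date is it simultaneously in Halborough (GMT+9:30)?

08:30 on Jan 8

In UTC: 13:00 − 14:00 = 23:00 on Jan 7.
Halborough is UTC+9:30: 23:00 + 9:30 = 08:30 on Jan 8.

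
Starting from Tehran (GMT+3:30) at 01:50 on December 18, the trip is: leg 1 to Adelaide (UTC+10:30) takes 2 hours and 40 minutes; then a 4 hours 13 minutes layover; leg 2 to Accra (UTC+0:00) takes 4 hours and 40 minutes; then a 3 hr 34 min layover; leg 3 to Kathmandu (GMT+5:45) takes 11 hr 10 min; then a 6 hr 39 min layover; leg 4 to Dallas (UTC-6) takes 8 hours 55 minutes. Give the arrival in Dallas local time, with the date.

10:11 on December 19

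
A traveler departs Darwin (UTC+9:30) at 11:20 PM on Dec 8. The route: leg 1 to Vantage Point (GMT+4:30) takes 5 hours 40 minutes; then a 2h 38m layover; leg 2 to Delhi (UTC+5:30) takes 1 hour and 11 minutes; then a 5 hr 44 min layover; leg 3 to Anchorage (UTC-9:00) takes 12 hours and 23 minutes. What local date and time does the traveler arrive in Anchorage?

Convert departure to UTC: 11:20 PM − 9:30 = 1:50 PM UTC on Dec 8.
Add 5 hours 40 minutes leg 1 → 7:30 PM UTC.
Add 2 hours 38 minutes layover in Vantage Point → 10:08 PM UTC.
Add 1 hour 11 minutes leg 2 → 11:19 PM UTC.
Add 5 hours and 44 minutes layover in Delhi → 5:03 AM UTC (Dec 9).
Add 12 hours 23 minutes leg 3 → 5:26 PM UTC.
Anchorage is UTC−9:00, so local arrival = 5:26 PM − 9:00 = 8:26 AM on Dec 9.

8:26 AM on December 9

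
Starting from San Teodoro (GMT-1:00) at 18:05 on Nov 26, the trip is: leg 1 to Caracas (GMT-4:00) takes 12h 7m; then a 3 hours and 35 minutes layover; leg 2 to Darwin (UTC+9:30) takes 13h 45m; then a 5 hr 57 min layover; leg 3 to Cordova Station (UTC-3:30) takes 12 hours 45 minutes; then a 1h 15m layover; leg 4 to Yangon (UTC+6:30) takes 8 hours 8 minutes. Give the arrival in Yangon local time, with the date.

Convert departure to UTC: 18:05 + 1:00 = 19:05 UTC on Nov 26.
Add 12 hours and 7 minutes leg 1 → 07:12 UTC (Nov 27).
Add 3 hours and 35 minutes layover in Caracas → 10:47 UTC.
Add 13 hours and 45 minutes leg 2 → 00:32 UTC (Nov 28).
Add 5 hours and 57 minutes layover in Darwin → 06:29 UTC.
Add 12 hours and 45 minutes leg 3 → 19:14 UTC.
Add 1 hour 15 minutes layover in Cordova Station → 20:29 UTC.
Add 8 hours 8 minutes leg 4 → 04:37 UTC (Nov 29).
Yangon is UTC+6:30, so local arrival = 04:37 + 6:30 = 11:07 on Nov 29.

11:07 on Nov 29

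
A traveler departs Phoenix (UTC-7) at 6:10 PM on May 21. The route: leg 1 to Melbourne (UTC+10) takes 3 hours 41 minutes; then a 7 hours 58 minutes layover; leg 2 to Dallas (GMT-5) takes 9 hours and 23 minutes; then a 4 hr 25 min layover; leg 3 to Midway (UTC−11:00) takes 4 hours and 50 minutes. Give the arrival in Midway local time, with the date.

Convert departure to UTC: 6:10 PM + 7:00 = 1:10 AM UTC on May 22.
Add 3 hours 41 minutes leg 1 → 4:51 AM UTC.
Add 7 hours 58 minutes layover in Melbourne → 12:49 PM UTC.
Add 9 hours and 23 minutes leg 2 → 10:12 PM UTC.
Add 4 hours 25 minutes layover in Dallas → 2:37 AM UTC (May 23).
Add 4 hours and 50 minutes leg 3 → 7:27 AM UTC.
Midway is UTC−11:00, so local arrival = 7:27 AM − 11:00 = 8:27 PM on May 22.

8:27 PM on May 22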